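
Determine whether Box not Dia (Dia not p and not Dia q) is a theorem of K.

No, not valid

Tableau for the negation not Box not Dia (Dia not p and not Dia q):
1. not Box not Dia (Dia not p and not Dia q), u
2. Dia (Dia not p and not Dia q), v   [neg-Box-rule on 1: fresh world v, uRv]
3. Dia not p and not Dia q, w   [Dia-rule on 2: fresh world w, vRw]
4. Dia not p, w   [and-rule on 3]
5. not Dia q, w   [and-rule on 3]
6. not p, x   [Dia-rule on 4: fresh world x, wRx]
7. not q, x   [neg-Dia-rule on 5 via wRx]
Accessibility: uRv, vRw, wRx
The negation has an open branch (countermodel exists).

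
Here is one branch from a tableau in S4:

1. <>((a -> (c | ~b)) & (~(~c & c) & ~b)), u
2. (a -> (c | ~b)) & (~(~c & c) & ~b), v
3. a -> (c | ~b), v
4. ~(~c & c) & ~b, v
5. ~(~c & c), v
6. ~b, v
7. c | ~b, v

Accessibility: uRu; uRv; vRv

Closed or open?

Open

No world carries both an atom and its negation.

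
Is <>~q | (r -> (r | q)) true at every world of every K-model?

Valid

Tableau for the negation ~(<>~q | (r -> (r | q))):
1. ~(<>~q | (r -> (r | q))), 0
2. ~<>~q, 0
3. ~(r -> (r | q)), 0
4. r, 0
5. ~(r | q), 0
6. ~r, 0
7. ~q, 0
Branch closes: r and ~r both at 0.
Every branch of the negation's tableau closes; the branch above is one of them.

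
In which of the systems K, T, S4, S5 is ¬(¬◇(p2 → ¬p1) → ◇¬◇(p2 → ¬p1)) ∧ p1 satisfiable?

K

T-tableau for the formula:
1. ¬(¬◇(p2 → ¬p1) → ◇¬◇(p2 → ¬p1)) ∧ p1, u
2. ¬(¬◇(p2 → ¬p1) → ◇¬◇(p2 → ¬p1)), u   [∧-rule on 1]
3. p1, u   [∧-rule on 1]
4. ¬◇(p2 → ¬p1), u   [¬→-rule on 2]
5. ¬◇¬◇(p2 → ¬p1), u   [¬→-rule on 2]
6. ¬(p2 → ¬p1), u   [¬◇-rule on 4 via uRu]
7. p2, u   [¬→-rule on 6]
8. ◇(p2 → ¬p1), u   [¬◇-rule on 5 via uRu]
9. p2 → ¬p1, v   [◇-rule on 8: fresh world v, uRv]
10. ¬(p2 → ¬p1), v   [¬◇-rule on 4 via uRv]
11. p2, v   [¬→-rule on 10]
12. p1, v   [¬→-rule on 10]
13. ◇(p2 → ¬p1), v   [¬◇-rule on 5 via uRv]
14. ¬p1, v   [→-rule on 9 (branches; this branch)]
Accessibility: uRu, uRv, vRv
Branch closes: p1 and ¬p1 both at v.
Every branch closes (one shown): unsatisfiable in T, hence also in S4, S5 (every S4/S5-frame is a T-frame).
K-tableau for the formula:
1. ¬(¬◇(p2 → ¬p1) → ◇¬◇(p2 → ¬p1)) ∧ p1, u
2. ¬(¬◇(p2 → ¬p1) → ◇¬◇(p2 → ¬p1)), u   [∧-rule on 1]
3. p1, u   [∧-rule on 1]
4. ¬◇(p2 → ¬p1), u   [¬→-rule on 2]
5. ¬◇¬◇(p2 → ¬p1), u   [¬→-rule on 2]
Complete open branch: satisfiable in K.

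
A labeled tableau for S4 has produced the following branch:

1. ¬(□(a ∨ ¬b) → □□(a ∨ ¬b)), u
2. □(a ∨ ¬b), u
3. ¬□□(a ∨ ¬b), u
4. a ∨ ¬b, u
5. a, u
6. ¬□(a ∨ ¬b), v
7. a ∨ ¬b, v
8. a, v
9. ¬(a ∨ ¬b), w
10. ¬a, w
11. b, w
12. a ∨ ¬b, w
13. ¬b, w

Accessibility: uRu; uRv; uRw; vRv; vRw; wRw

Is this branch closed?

Closed

Both b and ¬b appear at w.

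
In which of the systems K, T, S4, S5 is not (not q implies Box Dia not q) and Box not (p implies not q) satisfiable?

K-tableau for the formula:
1. not (not q implies Box Dia not q) and Box not (p implies not q), 0
2. not (not q implies Box Dia not q), 0
3. Box not (p implies not q), 0
4. not q, 0
5. not Box Dia not q, 0
6. not Dia not q, 1
7. not (p implies not q), 1
8. p, 1
9. q, 1
Accessibility: 0R1
Complete open branch: satisfiable in K.
T-tableau for the formula:
1. not (not q implies Box Dia not q) and Box not (p implies not q), 0
2. not (not q implies Box Dia not q), 0
3. Box not (p implies not q), 0
4. not q, 0
5. not Box Dia not q, 0
6. not (p implies not q), 0
7. p, 0
8. q, 0
Accessibility: 0R0
Branch closes: q and not q both at 0.
Every branch closes (one shown): unsatisfiable in T, hence also in S4, S5 (every S4/S5-frame is a T-frame).

K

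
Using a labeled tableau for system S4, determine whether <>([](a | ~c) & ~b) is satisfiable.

Yes, satisfiable

1. <>([](a | ~c) & ~b), u
2. [](a | ~c) & ~b, v
3. [](a | ~c), v
4. ~b, v
5. a | ~c, v
6. ~c, v
Accessibility: uRu, uRv, vRv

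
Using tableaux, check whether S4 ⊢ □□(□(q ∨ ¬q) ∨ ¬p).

Tableau for the negation ¬□□(□(q ∨ ¬q) ∨ ¬p):
1. ¬□□(□(q ∨ ¬q) ∨ ¬p), w0
2. ¬□(□(q ∨ ¬q) ∨ ¬p), w1   [¬□-rule on 1: fresh world w1, w0Rw1]
3. ¬(□(q ∨ ¬q) ∨ ¬p), w2   [¬□-rule on 2: fresh world w2, w1Rw2]
4. ¬□(q ∨ ¬q), w2   [¬∨-rule on 3]
5. p, w2   [¬∨-rule on 3]
6. ¬(q ∨ ¬q), w3   [¬□-rule on 4: fresh world w3, w2Rw3]
7. ¬q, w3   [¬∨-rule on 6]
8. q, w3   [¬∨-rule on 6]
Accessibility: w0Rw0, w0Rw1, w0Rw2, w0Rw3, w1Rw1, w1Rw2, w1Rw3, w2Rw2, w2Rw3, w3Rw3
Branch closes: q and ¬q both at w3.
Every branch of the negation's tableau closes; the branch above is one of them.

Valid in S4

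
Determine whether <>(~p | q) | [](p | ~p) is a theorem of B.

Yes, valid

Tableau for the negation ~(<>(~p | q) | [](p | ~p)):
1. ~(<>(~p | q) | [](p | ~p)), w0
2. ~<>(~p | q), w0
3. ~[](p | ~p), w0
4. ~(~p | q), w0
5. p, w0
6. ~q, w0
7. ~(p | ~p), w1
8. ~p, w1
9. p, w1
Accessibility: w0Rw0, w0Rw1, w1Rw0, w1Rw1
Branch closes: p and ~p both at w1.
All branches of the negation close; one closing branch shown above.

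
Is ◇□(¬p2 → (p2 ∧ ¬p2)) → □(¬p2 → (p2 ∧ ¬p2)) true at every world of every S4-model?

Invalid (countermodel exists)

Tableau for the negation ¬(◇□(¬p2 → (p2 ∧ ¬p2)) → □(¬p2 → (p2 ∧ ¬p2))):
1. ¬(◇□(¬p2 → (p2 ∧ ¬p2)) → □(¬p2 → (p2 ∧ ¬p2))), w0
2. ◇□(¬p2 → (p2 ∧ ¬p2)), w0   [¬→-rule on 1]
3. ¬□(¬p2 → (p2 ∧ ¬p2)), w0   [¬→-rule on 1]
4. □(¬p2 → (p2 ∧ ¬p2)), w1   [◇-rule on 2: fresh world w1, w0Rw1]
5. ¬p2 → (p2 ∧ ¬p2), w1   [□-rule on 4 via w1Rw1]
6. p2, w1   [→-rule on 5 (branches; this branch)]
7. ¬(¬p2 → (p2 ∧ ¬p2)), w2   [¬□-rule on 3: fresh world w2, w0Rw2]
8. ¬p2, w2   [¬→-rule on 7]
9. ¬(p2 ∧ ¬p2), w2   [¬→-rule on 7]
Accessibility: w0Rw0, w0Rw1, w0Rw2, w1Rw1, w2Rw2
The negation has an open branch (countermodel exists).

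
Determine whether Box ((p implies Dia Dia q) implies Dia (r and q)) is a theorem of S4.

Tableau for the negation not Box ((p implies Dia Dia q) implies Dia (r and q)):
1. not Box ((p implies Dia Dia q) implies Dia (r and q)), w0
2. not ((p implies Dia Dia q) implies Dia (r and q)), w1   [neg-Box-rule on 1: fresh world w1, w0Rw1]
3. p implies Dia Dia q, w1   [neg-implies-rule on 2]
4. not Dia (r and q), w1   [neg-implies-rule on 2]
5. not (r and q), w1   [neg-Dia-rule on 4 via w1Rw1]
6. Dia Dia q, w1   [implies-rule on 3 (branches; this branch)]
7. not q, w1   [neg-and-rule on 5 (branches; this branch)]
8. Dia q, w2   [Dia-rule on 6: fresh world w2, w1Rw2]
9. not (r and q), w2   [neg-Dia-rule on 4 via w1Rw2]
10. not q, w2   [neg-and-rule on 9 (branches; this branch)]
11. q, w3   [Dia-rule on 8: fresh world w3, w2Rw3]
12. not (r and q), w3   [neg-Dia-rule on 4 via w1Rw3]
13. not r, w3   [neg-and-rule on 12 (branches; this branch)]
Accessibility: w0Rw0, w0Rw1, w0Rw2, w0Rw3, w1Rw1, w1Rw2, w1Rw3, w2Rw2, w2Rw3, w3Rw3
The negation has an open branch (countermodel exists).

Not valid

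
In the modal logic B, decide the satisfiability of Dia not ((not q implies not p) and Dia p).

1. Dia not ((not q implies not p) and Dia p), 0
2. not ((not q implies not p) and Dia p), 1
3. not Dia p, 1
4. not p, 0
5. not p, 1
Accessibility: 0R0, 0R1, 1R0, 1R1

Yes, satisfiable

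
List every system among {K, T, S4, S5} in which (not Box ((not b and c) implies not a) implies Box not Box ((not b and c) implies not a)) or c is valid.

S5

S5-tableau for the negation not ((not Box ((not b and c) implies not a) implies Box not Box ((not b and c) implies not a)) or c):
1. not ((not Box ((not b and c) implies not a) implies Box not Box ((not b and c) implies not a)) or c), u
2. not (not Box ((not b and c) implies not a) implies Box not Box ((not b and c) implies not a)), u   [neg-or-rule on 1]
3. not c, u   [neg-or-rule on 1]
4. not Box ((not b and c) implies not a), u   [neg-implies-rule on 2]
5. not Box not Box ((not b and c) implies not a), u   [neg-implies-rule on 2]
6. not ((not b and c) implies not a), v   [neg-Box-rule on 4: fresh world v, uRv]
7. not b and c, v   [neg-implies-rule on 6]
8. a, v   [neg-implies-rule on 6]
9. not b, v   [and-rule on 7]
10. c, v   [and-rule on 7]
11. Box ((not b and c) implies not a), w   [neg-Box-rule on 5: fresh world w, uRw]
12. (not b and c) implies not a, u   [Box-rule on 11 via wRu]
13. (not b and c) implies not a, v   [Box-rule on 11 via wRv]
14. (not b and c) implies not a, w   [Box-rule on 11 via wRw]
15. not (not b and c), u   [implies-rule on 12 (branches; this branch)]
16. not (not b and c), v   [implies-rule on 13 (branches; this branch)]
17. not a, w   [implies-rule on 14 (branches; this branch)]
18. not c, v   [neg-and-rule on 16 (branches; this branch)]
Accessibility: uRu, uRv, uRw, vRu, vRv, vRw, wRu, wRv, wRw
Branch closes: c and not c both at v.
Every branch closes (one shown): valid in S5.
S4-tableau for the negation not ((not Box ((not b and c) implies not a) implies Box not Box ((not b and c) implies not a)) or c):
1. not ((not Box ((not b and c) implies not a) implies Box not Box ((not b and c) implies not a)) or c), u
2. not (not Box ((not b and c) implies not a) implies Box not Box ((not b and c) implies not a)), u   [neg-or-rule on 1]
3. not c, u   [neg-or-rule on 1]
4. not Box ((not b and c) implies not a), u   [neg-implies-rule on 2]
5. not Box not Box ((not b and c) implies not a), u   [neg-implies-rule on 2]
6. not ((not b and c) implies not a), v   [neg-Box-rule on 4: fresh world v, uRv]
7. not b and c, v   [neg-implies-rule on 6]
8. a, v   [neg-implies-rule on 6]
9. not b, v   [and-rule on 7]
10. c, v   [and-rule on 7]
11. Box ((not b and c) implies not a), w   [neg-Box-rule on 5: fresh world w, uRw]
12. (not b and c) implies not a, w   [Box-rule on 11 via wRw]
13. not a, w   [implies-rule on 12 (branches; this branch)]
Accessibility: uRu, uRv, uRw, vRv, wRw
Complete open branch: countermodel on an S4-frame, so not valid in S4, nor in K, T (the same frame is also a K-frame and a T-frame).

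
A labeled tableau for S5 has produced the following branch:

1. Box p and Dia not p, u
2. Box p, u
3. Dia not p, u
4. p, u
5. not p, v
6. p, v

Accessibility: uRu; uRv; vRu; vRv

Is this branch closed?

Yes, closed

Both p and not p appear at v.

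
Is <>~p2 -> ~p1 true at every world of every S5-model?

Tableau for the negation ~(<>~p2 -> ~p1):
1. ~(<>~p2 -> ~p1), 0
2. <>~p2, 0
3. p1, 0
4. ~p2, 1
Accessibility: 0R0, 0R1, 1R0, 1R1
The negation has an open branch (countermodel exists).

No, not valid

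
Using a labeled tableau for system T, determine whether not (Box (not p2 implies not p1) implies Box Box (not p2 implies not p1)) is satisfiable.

1. not (Box (not p2 implies not p1) implies Box Box (not p2 implies not p1)), w0
2. Box (not p2 implies not p1), w0
3. not Box Box (not p2 implies not p1), w0
4. not p2 implies not p1, w0
5. not p1, w0
6. not Box (not p2 implies not p1), w1
7. not p2 implies not p1, w1
8. not p1, w1
9. not (not p2 implies not p1), w2
10. not p2, w2
11. p1, w2
Accessibility: w0Rw0, w0Rw1, w1Rw1, w1Rw2, w2Rw2

Yes, satisfiable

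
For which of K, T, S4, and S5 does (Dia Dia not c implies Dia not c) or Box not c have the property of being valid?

S4, S5

T-tableau for the negation not ((Dia Dia not c implies Dia not c) or Box not c):
1. not ((Dia Dia not c implies Dia not c) or Box not c), 0
2. not (Dia Dia not c implies Dia not c), 0
3. not Box not c, 0
4. Dia Dia not c, 0
5. not Dia not c, 0
6. c, 0
7. c, 1
8. Dia not c, 2
9. c, 2
10. not c, 3
Accessibility: 0R0, 0R1, 0R2, 1R1, 2R2, 2R3, 3R3
Complete open branch: countermodel on a T-frame, so not valid in T, nor in K (the same frame is also a K-frame).
S4-tableau for the negation not ((Dia Dia not c implies Dia not c) or Box not c):
1. not ((Dia Dia not c implies Dia not c) or Box not c), 0
2. not (Dia Dia not c implies Dia not c), 0
3. not Box not c, 0
4. Dia Dia not c, 0
5. not Dia not c, 0
6. c, 0
7. c, 1
8. Dia not c, 2
9. c, 2
10. not c, 3
11. c, 3
Accessibility: 0R0, 0R1, 0R2, 0R3, 1R1, 2R2, 2R3, 3R3
Branch closes: c and not c both at 3.
Every branch closes (one shown): valid in S4, hence also in S5 (every theorem of S4 is a theorem of S5).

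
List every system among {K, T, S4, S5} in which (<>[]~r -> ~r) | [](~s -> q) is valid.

S4-tableau for the negation ~((<>[]~r -> ~r) | [](~s -> q)):
1. ~((<>[]~r -> ~r) | [](~s -> q)), w0
2. ~(<>[]~r -> ~r), w0
3. ~[](~s -> q), w0
4. <>[]~r, w0
5. r, w0
6. ~(~s -> q), w1
7. ~s, w1
8. ~q, w1
9. []~r, w2
10. ~r, w2
Accessibility: w0Rw0, w0Rw1, w0Rw2, w1Rw1, w2Rw2
Complete open branch: countermodel on an S4-frame, so not valid in S4, nor in K, T (the same frame is also a K-frame and a T-frame).
S5-tableau for the negation ~((<>[]~r -> ~r) | [](~s -> q)):
1. ~((<>[]~r -> ~r) | [](~s -> q)), w0
2. ~(<>[]~r -> ~r), w0
3. ~[](~s -> q), w0
4. <>[]~r, w0
5. r, w0
6. ~(~s -> q), w1
7. ~s, w1
8. ~q, w1
9. []~r, w2
10. ~r, w0
Accessibility: w0Rw0, w0Rw1, w0Rw2, w1Rw0, w1Rw1, w1Rw2, w2Rw0, w2Rw1, w2Rw2
Branch closes: r and ~r both at w0.
Every branch closes (one shown): valid in S5.

S5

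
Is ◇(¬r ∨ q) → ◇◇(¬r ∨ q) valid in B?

Valid

Tableau for the negation ¬(◇(¬r ∨ q) → ◇◇(¬r ∨ q)):
1. ¬(◇(¬r ∨ q) → ◇◇(¬r ∨ q)), u
2. ◇(¬r ∨ q), u
3. ¬◇◇(¬r ∨ q), u
4. ¬◇(¬r ∨ q), u
5. ¬(¬r ∨ q), u
6. r, u
7. ¬q, u
8. ¬r ∨ q, v
9. ¬◇(¬r ∨ q), v
10. ¬(¬r ∨ q), v
11. r, v
12. ¬q, v
13. q, v
Accessibility: uRu, uRv, vRu, vRv
Branch closes: q and ¬q both at v.
All branches of the negation close; one closing branch shown above.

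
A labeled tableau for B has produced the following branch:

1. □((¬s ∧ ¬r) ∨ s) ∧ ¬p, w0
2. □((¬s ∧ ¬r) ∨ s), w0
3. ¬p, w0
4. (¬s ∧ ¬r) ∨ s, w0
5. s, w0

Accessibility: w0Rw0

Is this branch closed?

No world carries both an atom and its negation.

Not closed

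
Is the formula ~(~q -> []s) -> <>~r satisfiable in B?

1. ~(~q -> []s) -> <>~r, u
2. <>~r, u
3. ~r, v
Accessibility: uRu, uRv, vRu, vRv

Yes, satisfiable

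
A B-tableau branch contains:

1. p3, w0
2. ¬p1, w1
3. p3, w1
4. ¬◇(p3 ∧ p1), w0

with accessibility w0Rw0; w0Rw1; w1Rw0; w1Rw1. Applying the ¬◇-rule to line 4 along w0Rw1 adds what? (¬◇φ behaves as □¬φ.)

¬(p3 ∧ p1), w1

¬◇φ behaves as □¬φ: propagate the negated body to each accessible world.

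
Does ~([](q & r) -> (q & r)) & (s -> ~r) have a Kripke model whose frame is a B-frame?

Unsatisfiable

1. ~([](q & r) -> (q & r)) & (s -> ~r), w0
2. ~([](q & r) -> (q & r)), w0
3. s -> ~r, w0
4. [](q & r), w0
5. ~(q & r), w0
6. q & r, w0
7. q, w0
8. r, w0
9. ~s, w0
10. ~r, w0
Accessibility: w0Rw0
Branch closes: r and ~r both at w0.
All branches of the tableau close; one closing branch shown above.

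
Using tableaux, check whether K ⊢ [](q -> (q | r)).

Tableau for the negation ~[](q -> (q | r)):
1. ~[](q -> (q | r)), u
2. ~(q -> (q | r)), v
3. q, v
4. ~(q | r), v
5. ~q, v
6. ~r, v
Accessibility: uRv
Branch closes: q and ~q both at v.
All branches of the negation close; one closing branch shown above.

Valid in K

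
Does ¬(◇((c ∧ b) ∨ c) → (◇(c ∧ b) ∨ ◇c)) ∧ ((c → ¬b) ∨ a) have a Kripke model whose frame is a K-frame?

Unsatisfiable

1. ¬(◇((c ∧ b) ∨ c) → (◇(c ∧ b) ∨ ◇c)) ∧ ((c → ¬b) ∨ a), u
2. ¬(◇((c ∧ b) ∨ c) → (◇(c ∧ b) ∨ ◇c)), u
3. (c → ¬b) ∨ a, u
4. ◇((c ∧ b) ∨ c), u
5. ¬(◇(c ∧ b) ∨ ◇c), u
6. ¬◇(c ∧ b), u
7. ¬◇c, u
8. c → ¬b, u
9. ¬b, u
10. (c ∧ b) ∨ c, v
11. ¬(c ∧ b), v
12. ¬c, v
13. c ∧ b, v
14. c, v
15. b, v
Accessibility: uRv
Branch closes: c and ¬c both at v.
(One branch shown.) All branches close.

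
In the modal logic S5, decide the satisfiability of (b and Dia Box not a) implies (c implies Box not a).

Satisfiable (open branch found)

1. (b and Dia Box not a) implies (c implies Box not a), 0
2. c implies Box not a, 0
3. Box not a, 0
4. not a, 0
Accessibility: 0R0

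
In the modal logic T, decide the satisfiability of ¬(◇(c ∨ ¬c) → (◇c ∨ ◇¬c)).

No, unsatisfiable

1. ¬(◇(c ∨ ¬c) → (◇c ∨ ◇¬c)), w0
2. ◇(c ∨ ¬c), w0   [¬→-rule on 1]
3. ¬(◇c ∨ ◇¬c), w0   [¬→-rule on 1]
4. ¬◇c, w0   [¬∨-rule on 3]
5. ¬◇¬c, w0   [¬∨-rule on 3]
6. ¬c, w0   [¬◇-rule on 4 via w0Rw0]
7. c, w0   [¬◇-rule on 5 via w0Rw0]
Accessibility: w0Rw0
Branch closes: c and ¬c both at w0.
Every branch closes; the branch above is one of them.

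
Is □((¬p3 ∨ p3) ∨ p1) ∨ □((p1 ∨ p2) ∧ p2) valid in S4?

Yes, valid

Tableau for the negation ¬(□((¬p3 ∨ p3) ∨ p1) ∨ □((p1 ∨ p2) ∧ p2)):
1. ¬(□((¬p3 ∨ p3) ∨ p1) ∨ □((p1 ∨ p2) ∧ p2)), 0
2. ¬□((¬p3 ∨ p3) ∨ p1), 0   [¬∨-rule on 1]
3. ¬□((p1 ∨ p2) ∧ p2), 0   [¬∨-rule on 1]
4. ¬((¬p3 ∨ p3) ∨ p1), 1   [¬□-rule on 2: fresh world 1, 0R1]
5. ¬(¬p3 ∨ p3), 1   [¬∨-rule on 4]
6. ¬p1, 1   [¬∨-rule on 4]
7. p3, 1   [¬∨-rule on 5]
8. ¬p3, 1   [¬∨-rule on 5]
Accessibility: 0R0, 0R1, 1R1
Branch closes: p3 and ¬p3 both at 1.
All branches of the negation close; one closing branch shown above.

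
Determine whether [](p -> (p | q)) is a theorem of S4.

Tableau for the negation ~[](p -> (p | q)):
1. ~[](p -> (p | q)), 0
2. ~(p -> (p | q)), 1
3. p, 1
4. ~(p | q), 1
5. ~p, 1
6. ~q, 1
Accessibility: 0R0, 0R1, 1R1
Branch closes: p and ~p both at 1.
All branches of the negation close; one closing branch shown above.

Valid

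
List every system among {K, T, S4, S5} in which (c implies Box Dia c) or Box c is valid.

S5

S5-tableau for the negation not ((c implies Box Dia c) or Box c):
1. not ((c implies Box Dia c) or Box c), u
2. not (c implies Box Dia c), u
3. not Box c, u
4. c, u
5. not Box Dia c, u
6. not c, v
7. not Dia c, w
8. not c, u
Accessibility: uRu, uRv, uRw, vRu, vRv, vRw, wRu, wRv, wRw
Branch closes: c and not c both at u.
Every branch closes (one shown): valid in S5.
S4-tableau for the negation not ((c implies Box Dia c) or Box c):
1. not ((c implies Box Dia c) or Box c), u
2. not (c implies Box Dia c), u
3. not Box c, u
4. c, u
5. not Box Dia c, u
6. not c, v
7. not Dia c, w
8. not c, w
Accessibility: uRu, uRv, uRw, vRv, wRw
Complete open branch: countermodel on an S4-frame, so not valid in S4, nor in K, T (the same frame is also a K-frame and a T-frame).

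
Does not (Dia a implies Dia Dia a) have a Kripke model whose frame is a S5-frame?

Unsatisfiable

1. not (Dia a implies Dia Dia a), w0
2. Dia a, w0
3. not Dia Dia a, w0
4. not Dia a, w0
5. not a, w0
6. a, w1
7. not Dia a, w1
8. not a, w1
Accessibility: w0Rw0, w0Rw1, w1Rw0, w1Rw1
Branch closes: a and not a both at w1.
All branches of the tableau close; one closing branch shown above.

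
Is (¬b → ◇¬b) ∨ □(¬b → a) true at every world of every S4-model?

Valid in S4

Tableau for the negation ¬((¬b → ◇¬b) ∨ □(¬b → a)):
1. ¬((¬b → ◇¬b) ∨ □(¬b → a)), w0
2. ¬(¬b → ◇¬b), w0
3. ¬□(¬b → a), w0
4. ¬b, w0
5. ¬◇¬b, w0
6. b, w0
Accessibility: w0Rw0
Branch closes: b and ¬b both at w0.
All branches of the negation close; one closing branch shown above.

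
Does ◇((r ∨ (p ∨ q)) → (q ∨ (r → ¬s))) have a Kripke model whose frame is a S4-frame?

Satisfiable

1. ◇((r ∨ (p ∨ q)) → (q ∨ (r → ¬s))), u
2. (r ∨ (p ∨ q)) → (q ∨ (r → ¬s)), v   [◇-rule on 1: fresh world v, uRv]
3. q ∨ (r → ¬s), v   [→-rule on 2 (branches; this branch)]
4. r → ¬s, v   [∨-rule on 3 (branches; this branch)]
5. ¬s, v   [→-rule on 4 (branches; this branch)]
Accessibility: uRu, uRv, vRv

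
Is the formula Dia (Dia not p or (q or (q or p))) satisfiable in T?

Yes, satisfiable

1. Dia (Dia not p or (q or (q or p))), w0
2. Dia not p or (q or (q or p)), w1
3. q or (q or p), w1
4. q or p, w1
5. p, w1
Accessibility: w0Rw0, w0Rw1, w1Rw1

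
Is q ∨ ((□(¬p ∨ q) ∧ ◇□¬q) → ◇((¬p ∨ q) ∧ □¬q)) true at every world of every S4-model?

Tableau for the negation ¬(q ∨ ((□(¬p ∨ q) ∧ ◇□¬q) → ◇((¬p ∨ q) ∧ □¬q))):
1. ¬(q ∨ ((□(¬p ∨ q) ∧ ◇□¬q) → ◇((¬p ∨ q) ∧ □¬q))), u
2. ¬q, u   [¬∨-rule on 1]
3. ¬((□(¬p ∨ q) ∧ ◇□¬q) → ◇((¬p ∨ q) ∧ □¬q)), u   [¬∨-rule on 1]
4. □(¬p ∨ q) ∧ ◇□¬q, u   [¬→-rule on 3]
5. ¬◇((¬p ∨ q) ∧ □¬q), u   [¬→-rule on 3]
6. □(¬p ∨ q), u   [∧-rule on 4]
7. ◇□¬q, u   [∧-rule on 4]
8. ¬((¬p ∨ q) ∧ □¬q), u   [¬◇-rule on 5 via uRu]
9. ¬p ∨ q, u   [□-rule on 6 via uRu]
10. ¬□¬q, u   [¬∧-rule on 8 (branches; this branch)]
11. ¬p, u   [∨-rule on 9 (branches; this branch)]
12. □¬q, v   [◇-rule on 7: fresh world v, uRv]
13. ¬((¬p ∨ q) ∧ □¬q), v   [¬◇-rule on 5 via uRv]
14. ¬p ∨ q, v   [□-rule on 6 via uRv]
15. ¬q, v   [□-rule on 12 via vRv]
16. ¬□¬q, v   [¬∧-rule on 13 (branches; this branch)]
17. ¬p, v   [∨-rule on 14 (branches; this branch)]
18. q, w   [¬□-rule on 10: fresh world w, uRw]
19. ¬((¬p ∨ q) ∧ □¬q), w   [¬◇-rule on 5 via uRw]
20. ¬p ∨ q, w   [□-rule on 6 via uRw]
21. ¬□¬q, w   [¬∧-rule on 19 (branches; this branch)]
22. q, x   [¬□-rule on 16: fresh world x, vRx]
23. ¬((¬p ∨ q) ∧ □¬q), x   [¬◇-rule on 5 via uRx]
24. ¬p ∨ q, x   [□-rule on 6 via uRx]
25. ¬q, x   [□-rule on 12 via vRx]
Accessibility: uRu, uRv, uRw, uRx, vRv, vRx, wRw, xRx
Branch closes: q and ¬q both at x.
Every branch of the negation's tableau closes; the branch above is one of them.

Valid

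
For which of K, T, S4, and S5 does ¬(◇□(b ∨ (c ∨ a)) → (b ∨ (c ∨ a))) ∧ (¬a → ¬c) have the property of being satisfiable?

K, T, S4

S5-tableau for the formula:
1. ¬(◇□(b ∨ (c ∨ a)) → (b ∨ (c ∨ a))) ∧ (¬a → ¬c), 0
2. ¬(◇□(b ∨ (c ∨ a)) → (b ∨ (c ∨ a))), 0   [∧-rule on 1]
3. ¬a → ¬c, 0   [∧-rule on 1]
4. ◇□(b ∨ (c ∨ a)), 0   [¬→-rule on 2]
5. ¬(b ∨ (c ∨ a)), 0   [¬→-rule on 2]
6. ¬b, 0   [¬∨-rule on 5]
7. ¬(c ∨ a), 0   [¬∨-rule on 5]
8. ¬c, 0   [¬∨-rule on 7]
9. ¬a, 0   [¬∨-rule on 7]
10. □(b ∨ (c ∨ a)), 1   [◇-rule on 4: fresh world 1, 0R1]
11. b ∨ (c ∨ a), 0   [□-rule on 10 via 1R0]
12. b ∨ (c ∨ a), 1   [□-rule on 10 via 1R1]
13. c ∨ a, 0   [∨-rule on 11 (branches; this branch)]
14. c ∨ a, 1   [∨-rule on 12 (branches; this branch)]
15. a, 0   [∨-rule on 13 (branches; this branch)]
Accessibility: 0R0, 0R1, 1R0, 1R1
Branch closes: a and ¬a both at 0.
Every branch closes (one shown): unsatisfiable in S5.
S4-tableau for the formula:
1. ¬(◇□(b ∨ (c ∨ a)) → (b ∨ (c ∨ a))) ∧ (¬a → ¬c), 0
2. ¬(◇□(b ∨ (c ∨ a)) → (b ∨ (c ∨ a))), 0   [∧-rule on 1]
3. ¬a → ¬c, 0   [∧-rule on 1]
4. ◇□(b ∨ (c ∨ a)), 0   [¬→-rule on 2]
5. ¬(b ∨ (c ∨ a)), 0   [¬→-rule on 2]
6. ¬b, 0   [¬∨-rule on 5]
7. ¬(c ∨ a), 0   [¬∨-rule on 5]
8. ¬c, 0   [¬∨-rule on 7]
9. ¬a, 0   [¬∨-rule on 7]
10. □(b ∨ (c ∨ a)), 1   [◇-rule on 4: fresh world 1, 0R1]
11. b ∨ (c ∨ a), 1   [□-rule on 10 via 1R1]
12. c ∨ a, 1   [∨-rule on 11 (branches; this branch)]
13. a, 1   [∨-rule on 12 (branches; this branch)]
Accessibility: 0R0, 0R1, 1R1
Complete open branch: satisfiable in S4, hence also in K, T (this S4-model is also a K-model and a T-model).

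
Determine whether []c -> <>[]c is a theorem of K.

Invalid (countermodel exists)

Tableau for the negation ~([]c -> <>[]c):
1. ~([]c -> <>[]c), w0
2. []c, w0   [~->-rule on 1]
3. ~<>[]c, w0   [~->-rule on 1]
The negation has an open branch (countermodel exists).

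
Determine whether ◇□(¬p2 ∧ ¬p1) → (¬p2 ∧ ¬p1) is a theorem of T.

Tableau for the negation ¬(◇□(¬p2 ∧ ¬p1) → (¬p2 ∧ ¬p1)):
1. ¬(◇□(¬p2 ∧ ¬p1) → (¬p2 ∧ ¬p1)), u
2. ◇□(¬p2 ∧ ¬p1), u
3. ¬(¬p2 ∧ ¬p1), u
4. p1, u
5. □(¬p2 ∧ ¬p1), v
6. ¬p2 ∧ ¬p1, v
7. ¬p2, v
8. ¬p1, v
Accessibility: uRu, uRv, vRv
The negation has an open branch (countermodel exists).

Not valid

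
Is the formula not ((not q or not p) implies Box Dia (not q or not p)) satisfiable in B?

Unsatisfiable

1. not ((not q or not p) implies Box Dia (not q or not p)), u
2. not q or not p, u   [neg-implies-rule on 1]
3. not Box Dia (not q or not p), u   [neg-implies-rule on 1]
4. not p, u   [or-rule on 2 (branches; this branch)]
5. not Dia (not q or not p), v   [neg-Box-rule on 3: fresh world v, uRv]
6. not (not q or not p), u   [neg-Dia-rule on 5 via vRu]
7. q, u   [neg-or-rule on 6]
8. p, u   [neg-or-rule on 6]
Accessibility: uRu, uRv, vRu, vRv
Branch closes: p and not p both at u.
(One branch shown.) All branches close.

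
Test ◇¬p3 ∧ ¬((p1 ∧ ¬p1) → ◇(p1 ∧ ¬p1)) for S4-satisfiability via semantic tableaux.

1. ◇¬p3 ∧ ¬((p1 ∧ ¬p1) → ◇(p1 ∧ ¬p1)), 0
2. ◇¬p3, 0
3. ¬((p1 ∧ ¬p1) → ◇(p1 ∧ ¬p1)), 0
4. p1 ∧ ¬p1, 0
5. ¬◇(p1 ∧ ¬p1), 0
6. p1, 0
7. ¬p1, 0
Accessibility: 0R0
Branch closes: p1 and ¬p1 both at 0.
Every branch closes; the branch above is one of them.

Unsatisfiable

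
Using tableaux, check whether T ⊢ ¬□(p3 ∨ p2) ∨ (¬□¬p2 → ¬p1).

Tableau for the negation ¬(¬□(p3 ∨ p2) ∨ (¬□¬p2 → ¬p1)):
1. ¬(¬□(p3 ∨ p2) ∨ (¬□¬p2 → ¬p1)), u
2. □(p3 ∨ p2), u   [¬∨-rule on 1]
3. ¬(¬□¬p2 → ¬p1), u   [¬∨-rule on 1]
4. ¬□¬p2, u   [¬→-rule on 3]
5. p1, u   [¬→-rule on 3]
6. p3 ∨ p2, u   [□-rule on 2 via uRu]
7. p2, u   [∨-rule on 6 (branches; this branch)]
8. p2, v   [¬□-rule on 4: fresh world v, uRv]
9. p3 ∨ p2, v   [□-rule on 2 via uRv]
Accessibility: uRu, uRv, vRv
The negation has an open branch (countermodel exists).

Invalid (countermodel exists)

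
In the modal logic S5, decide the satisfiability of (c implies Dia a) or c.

Satisfiable

1. (c implies Dia a) or c, w0
2. c, w0
Accessibility: w0Rw0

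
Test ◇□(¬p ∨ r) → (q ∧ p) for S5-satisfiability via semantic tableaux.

Yes, satisfiable

1. ◇□(¬p ∨ r) → (q ∧ p), w0
2. q ∧ p, w0
3. q, w0
4. p, w0
Accessibility: w0Rw0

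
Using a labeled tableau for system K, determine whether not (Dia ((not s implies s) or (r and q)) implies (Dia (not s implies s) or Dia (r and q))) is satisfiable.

Unsatisfiable (every branch closes)

1. not (Dia ((not s implies s) or (r and q)) implies (Dia (not s implies s) or Dia (r and q))), w0
2. Dia ((not s implies s) or (r and q)), w0
3. not (Dia (not s implies s) or Dia (r and q)), w0
4. not Dia (not s implies s), w0
5. not Dia (r and q), w0
6. (not s implies s) or (r and q), w1
7. not (not s implies s), w1
8. not s, w1
9. not (r and q), w1
10. r and q, w1
11. r, w1
12. q, w1
13. not q, w1
Accessibility: w0Rw1
Branch closes: q and not q both at w1.
All branches of the tableau close; one closing branch shown above.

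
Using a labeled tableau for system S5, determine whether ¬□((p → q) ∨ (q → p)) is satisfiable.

Unsatisfiable (every branch closes)

1. ¬□((p → q) ∨ (q → p)), 0
2. ¬((p → q) ∨ (q → p)), 1
3. ¬(p → q), 1
4. ¬(q → p), 1
5. p, 1
6. ¬q, 1
7. q, 1
8. ¬p, 1
Accessibility: 0R0, 0R1, 1R0, 1R1
Branch closes: q and ¬q both at 1.
Every branch closes; the branch above is one of them.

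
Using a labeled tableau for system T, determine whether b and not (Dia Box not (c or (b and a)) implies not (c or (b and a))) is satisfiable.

Satisfiable (open branch found)

1. b and not (Dia Box not (c or (b and a)) implies not (c or (b and a))), w0
2. b, w0   [and-rule on 1]
3. not (Dia Box not (c or (b and a)) implies not (c or (b and a))), w0   [and-rule on 1]
4. Dia Box not (c or (b and a)), w0   [neg-implies-rule on 3]
5. c or (b and a), w0   [neg-implies-rule on 3]
6. b and a, w0   [or-rule on 5 (branches; this branch)]
7. a, w0   [and-rule on 6]
8. Box not (c or (b and a)), w1   [Dia-rule on 4: fresh world w1, w0Rw1]
9. not (c or (b and a)), w1   [Box-rule on 8 via w1Rw1]
10. not c, w1   [neg-or-rule on 9]
11. not (b and a), w1   [neg-or-rule on 9]
12. not a, w1   [neg-and-rule on 11 (branches; this branch)]
Accessibility: w0Rw0, w0Rw1, w1Rw1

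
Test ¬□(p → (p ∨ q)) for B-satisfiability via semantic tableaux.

1. ¬□(p → (p ∨ q)), w0
2. ¬(p → (p ∨ q)), w1   [¬□-rule on 1: fresh world w1, w0Rw1]
3. p, w1   [¬→-rule on 2]
4. ¬(p ∨ q), w1   [¬→-rule on 2]
5. ¬p, w1   [¬∨-rule on 4]
6. ¬q, w1   [¬∨-rule on 4]
Accessibility: w0Rw0, w0Rw1, w1Rw0, w1Rw1
Branch closes: p and ¬p both at w1.
Every branch closes; the branch above is one of them.

No, unsatisfiable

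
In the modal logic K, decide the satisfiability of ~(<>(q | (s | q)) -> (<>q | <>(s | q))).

No, unsatisfiable

1. ~(<>(q | (s | q)) -> (<>q | <>(s | q))), w0
2. <>(q | (s | q)), w0
3. ~(<>q | <>(s | q)), w0
4. ~<>q, w0
5. ~<>(s | q), w0
6. q | (s | q), w1
7. ~q, w1
8. ~(s | q), w1
9. ~s, w1
10. s | q, w1
11. q, w1
Accessibility: w0Rw1
Branch closes: q and ~q both at w1.
(One branch shown.) All branches close.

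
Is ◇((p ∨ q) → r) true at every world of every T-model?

Not valid

Tableau for the negation ¬◇((p ∨ q) → r):
1. ¬◇((p ∨ q) → r), u
2. ¬((p ∨ q) → r), u   [¬◇-rule on 1 via uRu]
3. p ∨ q, u   [¬→-rule on 2]
4. ¬r, u   [¬→-rule on 2]
5. q, u   [∨-rule on 3 (branches; this branch)]
Accessibility: uRu
The negation has an open branch (countermodel exists).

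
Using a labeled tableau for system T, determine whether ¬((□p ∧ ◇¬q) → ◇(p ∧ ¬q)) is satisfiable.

1. ¬((□p ∧ ◇¬q) → ◇(p ∧ ¬q)), u
2. □p ∧ ◇¬q, u   [¬→-rule on 1]
3. ¬◇(p ∧ ¬q), u   [¬→-rule on 1]
4. □p, u   [∧-rule on 2]
5. ◇¬q, u   [∧-rule on 2]
6. ¬(p ∧ ¬q), u   [¬◇-rule on 3 via uRu]
7. p, u   [□-rule on 4 via uRu]
8. q, u   [¬∧-rule on 6 (branches; this branch)]
9. ¬q, v   [◇-rule on 5: fresh world v, uRv]
10. ¬(p ∧ ¬q), v   [¬◇-rule on 3 via uRv]
11. p, v   [□-rule on 4 via uRv]
12. q, v   [¬∧-rule on 10 (branches; this branch)]
Accessibility: uRu, uRv, vRv
Branch closes: q and ¬q both at v.
All branches of the tableau close; one closing branch shown above.

Unsatisfiable (every branch closes)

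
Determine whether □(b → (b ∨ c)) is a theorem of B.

Valid in B

Tableau for the negation ¬□(b → (b ∨ c)):
1. ¬□(b → (b ∨ c)), 0
2. ¬(b → (b ∨ c)), 1   [¬□-rule on 1: fresh world 1, 0R1]
3. b, 1   [¬→-rule on 2]
4. ¬(b ∨ c), 1   [¬→-rule on 2]
5. ¬b, 1   [¬∨-rule on 4]
6. ¬c, 1   [¬∨-rule on 4]
Accessibility: 0R0, 0R1, 1R0, 1R1
Branch closes: b and ¬b both at 1.
Every branch of the negation's tableau closes; the branch above is one of them.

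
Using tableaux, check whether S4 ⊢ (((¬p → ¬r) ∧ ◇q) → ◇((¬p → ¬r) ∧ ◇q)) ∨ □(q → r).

Tableau for the negation ¬((((¬p → ¬r) ∧ ◇q) → ◇((¬p → ¬r) ∧ ◇q)) ∨ □(q → r)):
1. ¬((((¬p → ¬r) ∧ ◇q) → ◇((¬p → ¬r) ∧ ◇q)) ∨ □(q → r)), u
2. ¬(((¬p → ¬r) ∧ ◇q) → ◇((¬p → ¬r) ∧ ◇q)), u
3. ¬□(q → r), u
4. (¬p → ¬r) ∧ ◇q, u
5. ¬◇((¬p → ¬r) ∧ ◇q), u
6. ¬p → ¬r, u
7. ◇q, u
8. ¬((¬p → ¬r) ∧ ◇q), u
9. ¬r, u
10. ¬◇q, u
11. ¬q, u
12. ¬(q → r), v
13. q, v
14. ¬r, v
15. ¬((¬p → ¬r) ∧ ◇q), v
16. ¬q, v
Accessibility: uRu, uRv, vRv
Branch closes: q and ¬q both at v.
All branches of the negation close; one closing branch shown above.

Valid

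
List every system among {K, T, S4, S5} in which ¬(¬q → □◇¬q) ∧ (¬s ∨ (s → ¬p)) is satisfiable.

S5-tableau for the formula:
1. ¬(¬q → □◇¬q) ∧ (¬s ∨ (s → ¬p)), u
2. ¬(¬q → □◇¬q), u
3. ¬s ∨ (s → ¬p), u
4. ¬q, u
5. ¬□◇¬q, u
6. s → ¬p, u
7. ¬p, u
8. ¬◇¬q, v
9. q, u
Accessibility: uRu, uRv, vRu, vRv
Branch closes: q and ¬q both at u.
Every branch closes (one shown): unsatisfiable in S5.
S4-tableau for the formula:
1. ¬(¬q → □◇¬q) ∧ (¬s ∨ (s → ¬p)), u
2. ¬(¬q → □◇¬q), u
3. ¬s ∨ (s → ¬p), u
4. ¬q, u
5. ¬□◇¬q, u
6. s → ¬p, u
7. ¬p, u
8. ¬◇¬q, v
9. q, v
Accessibility: uRu, uRv, vRv
Complete open branch: satisfiable in S4, hence also in K, T (this S4-model is also a K-model and a T-model).

K, T, S4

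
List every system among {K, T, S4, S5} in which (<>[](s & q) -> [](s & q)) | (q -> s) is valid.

S4-tableau for the negation ~((<>[](s & q) -> [](s & q)) | (q -> s)):
1. ~((<>[](s & q) -> [](s & q)) | (q -> s)), w0
2. ~(<>[](s & q) -> [](s & q)), w0
3. ~(q -> s), w0
4. <>[](s & q), w0
5. ~[](s & q), w0
6. q, w0
7. ~s, w0
8. [](s & q), w1
9. s & q, w1
10. s, w1
11. q, w1
12. ~(s & q), w2
13. ~q, w2
Accessibility: w0Rw0, w0Rw1, w0Rw2, w1Rw1, w2Rw2
Complete open branch: countermodel on an S4-frame, so not valid in S4, nor in K, T (the same frame is also a K-frame and a T-frame).
S5-tableau for the negation ~((<>[](s & q) -> [](s & q)) | (q -> s)):
1. ~((<>[](s & q) -> [](s & q)) | (q -> s)), w0
2. ~(<>[](s & q) -> [](s & q)), w0
3. ~(q -> s), w0
4. <>[](s & q), w0
5. ~[](s & q), w0
6. q, w0
7. ~s, w0
8. [](s & q), w1
9. s & q, w0
10. s, w0
Accessibility: w0Rw0, w0Rw1, w1Rw0, w1Rw1
Branch closes: s and ~s both at w0.
Every branch closes (one shown): valid in S5.

S5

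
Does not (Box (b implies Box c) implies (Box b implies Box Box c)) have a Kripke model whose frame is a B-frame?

1. not (Box (b implies Box c) implies (Box b implies Box Box c)), u
2. Box (b implies Box c), u
3. not (Box b implies Box Box c), u
4. Box b, u
5. not Box Box c, u
6. b implies Box c, u
7. b, u
8. Box c, u
9. c, u
10. not Box c, v
11. b implies Box c, v
12. b, v
13. c, v
14. Box c, v
15. not c, w
16. c, w
Accessibility: uRu, uRv, vRu, vRv, vRw, wRv, wRw
Branch closes: c and not c both at w.
Every branch closes; the branch above is one of them.

Unsatisfiable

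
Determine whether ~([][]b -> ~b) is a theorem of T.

Tableau for the negation [][]b -> ~b:
1. [][]b -> ~b, w0
2. ~b, w0
Accessibility: w0Rw0
The negation has an open branch (countermodel exists).

Invalid (countermodel exists)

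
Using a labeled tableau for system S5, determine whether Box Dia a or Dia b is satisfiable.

1. Box Dia a or Dia b, 0
2. Dia b, 0   [or-rule on 1 (branches; this branch)]
3. b, 1   [Dia-rule on 2: fresh world 1, 0R1]
Accessibility: 0R0, 0R1, 1R0, 1R1

Yes, satisfiable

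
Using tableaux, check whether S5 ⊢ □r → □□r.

Tableau for the negation ¬(□r → □□r):
1. ¬(□r → □□r), w0
2. □r, w0
3. ¬□□r, w0
4. r, w0
5. ¬□r, w1
6. r, w1
7. ¬r, w2
8. r, w2
Accessibility: w0Rw0, w0Rw1, w0Rw2, w1Rw0, w1Rw1, w1Rw2, w2Rw0, w2Rw1, w2Rw2
Branch closes: r and ¬r both at w2.
Every branch of the negation's tableau closes; the branch above is one of them.

Valid in S5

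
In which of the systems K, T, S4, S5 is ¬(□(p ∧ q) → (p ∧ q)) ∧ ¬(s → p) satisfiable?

K

K-tableau for the formula:
1. ¬(□(p ∧ q) → (p ∧ q)) ∧ ¬(s → p), u
2. ¬(□(p ∧ q) → (p ∧ q)), u
3. ¬(s → p), u
4. □(p ∧ q), u
5. ¬(p ∧ q), u
6. s, u
7. ¬p, u
8. ¬q, u
Complete open branch: satisfiable in K.
T-tableau for the formula:
1. ¬(□(p ∧ q) → (p ∧ q)) ∧ ¬(s → p), u
2. ¬(□(p ∧ q) → (p ∧ q)), u
3. ¬(s → p), u
4. □(p ∧ q), u
5. ¬(p ∧ q), u
6. s, u
7. ¬p, u
8. p ∧ q, u
9. p, u
10. q, u
Accessibility: uRu
Branch closes: p and ¬p both at u.
Every branch closes (one shown): unsatisfiable in T, hence also in S4, S5 (every S4/S5-frame is a T-frame).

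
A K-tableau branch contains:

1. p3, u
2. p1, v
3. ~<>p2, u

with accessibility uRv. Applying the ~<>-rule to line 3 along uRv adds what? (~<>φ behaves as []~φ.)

~<>φ behaves as []~φ: propagate the negated body to each accessible world.

~p2, v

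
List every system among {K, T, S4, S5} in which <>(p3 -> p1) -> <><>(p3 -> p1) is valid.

T, S4, S5

T-tableau for the negation ~(<>(p3 -> p1) -> <><>(p3 -> p1)):
1. ~(<>(p3 -> p1) -> <><>(p3 -> p1)), 0
2. <>(p3 -> p1), 0   [~->-rule on 1]
3. ~<><>(p3 -> p1), 0   [~->-rule on 1]
4. ~<>(p3 -> p1), 0   [~<>-rule on 3 via 0R0]
5. ~(p3 -> p1), 0   [~<>-rule on 4 via 0R0]
6. p3, 0   [~->-rule on 5]
7. ~p1, 0   [~->-rule on 5]
8. p3 -> p1, 1   [<>-rule on 2: fresh world 1, 0R1]
9. ~<>(p3 -> p1), 1   [~<>-rule on 3 via 0R1]
10. ~(p3 -> p1), 1   [~<>-rule on 4 via 0R1]
11. p3, 1   [~->-rule on 10]
12. ~p1, 1   [~->-rule on 10]
13. p1, 1   [->-rule on 8 (branches; this branch)]
Accessibility: 0R0, 0R1, 1R1
Branch closes: p1 and ~p1 both at 1.
Every branch closes (one shown): valid in T, hence also in S4, S5 (every theorem of T is a theorem of S4 and S5).
K-tableau for the negation ~(<>(p3 -> p1) -> <><>(p3 -> p1)):
1. ~(<>(p3 -> p1) -> <><>(p3 -> p1)), 0
2. <>(p3 -> p1), 0   [~->-rule on 1]
3. ~<><>(p3 -> p1), 0   [~->-rule on 1]
4. p3 -> p1, 1   [<>-rule on 2: fresh world 1, 0R1]
5. ~<>(p3 -> p1), 1   [~<>-rule on 3 via 0R1]
6. p1, 1   [->-rule on 4 (branches; this branch)]
Accessibility: 0R1
Complete open branch: countermodel on a K-frame, so not valid in K.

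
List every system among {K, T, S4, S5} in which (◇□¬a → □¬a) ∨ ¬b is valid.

S4-tableau for the negation ¬((◇□¬a → □¬a) ∨ ¬b):
1. ¬((◇□¬a → □¬a) ∨ ¬b), w0
2. ¬(◇□¬a → □¬a), w0
3. b, w0
4. ◇□¬a, w0
5. ¬□¬a, w0
6. □¬a, w1
7. ¬a, w1
8. a, w2
Accessibility: w0Rw0, w0Rw1, w0Rw2, w1Rw1, w2Rw2
Complete open branch: countermodel on an S4-frame, so not valid in S4, nor in K, T (the same frame is also a K-frame and a T-frame).
S5-tableau for the negation ¬((◇□¬a → □¬a) ∨ ¬b):
1. ¬((◇□¬a → □¬a) ∨ ¬b), w0
2. ¬(◇□¬a → □¬a), w0
3. b, w0
4. ◇□¬a, w0
5. ¬□¬a, w0
6. □¬a, w1
7. ¬a, w0
8. ¬a, w1
9. a, w2
10. ¬a, w2
Accessibility: w0Rw0, w0Rw1, w0Rw2, w1Rw0, w1Rw1, w1Rw2, w2Rw0, w2Rw1, w2Rw2
Branch closes: a and ¬a both at w2.
Every branch closes (one shown): valid in S5.

S5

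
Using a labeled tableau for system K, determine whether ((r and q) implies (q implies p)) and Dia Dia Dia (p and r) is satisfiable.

1. ((r and q) implies (q implies p)) and Dia Dia Dia (p and r), 0
2. (r and q) implies (q implies p), 0   [and-rule on 1]
3. Dia Dia Dia (p and r), 0   [and-rule on 1]
4. q implies p, 0   [implies-rule on 2 (branches; this branch)]
5. p, 0   [implies-rule on 4 (branches; this branch)]
6. Dia Dia (p and r), 1   [Dia-rule on 3: fresh world 1, 0R1]
7. Dia (p and r), 2   [Dia-rule on 6: fresh world 2, 1R2]
8. p and r, 3   [Dia-rule on 7: fresh world 3, 2R3]
9. p, 3   [and-rule on 8]
10. r, 3   [and-rule on 8]
Accessibility: 0R1, 1R2, 2R3

Satisfiable (open branch found)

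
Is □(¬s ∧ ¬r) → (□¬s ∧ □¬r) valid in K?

Tableau for the negation ¬(□(¬s ∧ ¬r) → (□¬s ∧ □¬r)):
1. ¬(□(¬s ∧ ¬r) → (□¬s ∧ □¬r)), w0
2. □(¬s ∧ ¬r), w0
3. ¬(□¬s ∧ □¬r), w0
4. ¬□¬r, w0
5. r, w1
6. ¬s ∧ ¬r, w1
7. ¬s, w1
8. ¬r, w1
Accessibility: w0Rw1
Branch closes: r and ¬r both at w1.
Every branch of the negation's tableau closes; the branch above is one of them.

Valid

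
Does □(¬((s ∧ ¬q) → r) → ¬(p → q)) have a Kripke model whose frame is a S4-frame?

1. □(¬((s ∧ ¬q) → r) → ¬(p → q)), 0
2. ¬((s ∧ ¬q) → r) → ¬(p → q), 0
3. ¬(p → q), 0
4. p, 0
5. ¬q, 0
Accessibility: 0R0

Satisfiable (open branch found)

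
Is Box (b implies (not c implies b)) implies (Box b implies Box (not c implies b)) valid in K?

Tableau for the negation not (Box (b implies (not c implies b)) implies (Box b implies Box (not c implies b))):
1. not (Box (b implies (not c implies b)) implies (Box b implies Box (not c implies b))), u
2. Box (b implies (not c implies b)), u   [neg-implies-rule on 1]
3. not (Box b implies Box (not c implies b)), u   [neg-implies-rule on 1]
4. Box b, u   [neg-implies-rule on 3]
5. not Box (not c implies b), u   [neg-implies-rule on 3]
6. not (not c implies b), v   [neg-Box-rule on 5: fresh world v, uRv]
7. not c, v   [neg-implies-rule on 6]
8. not b, v   [neg-implies-rule on 6]
9. b implies (not c implies b), v   [Box-rule on 2 via uRv]
10. b, v   [Box-rule on 4 via uRv]
Accessibility: uRv
Branch closes: b and not b both at v.
All branches of the negation close; one closing branch shown above.

Valid in K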